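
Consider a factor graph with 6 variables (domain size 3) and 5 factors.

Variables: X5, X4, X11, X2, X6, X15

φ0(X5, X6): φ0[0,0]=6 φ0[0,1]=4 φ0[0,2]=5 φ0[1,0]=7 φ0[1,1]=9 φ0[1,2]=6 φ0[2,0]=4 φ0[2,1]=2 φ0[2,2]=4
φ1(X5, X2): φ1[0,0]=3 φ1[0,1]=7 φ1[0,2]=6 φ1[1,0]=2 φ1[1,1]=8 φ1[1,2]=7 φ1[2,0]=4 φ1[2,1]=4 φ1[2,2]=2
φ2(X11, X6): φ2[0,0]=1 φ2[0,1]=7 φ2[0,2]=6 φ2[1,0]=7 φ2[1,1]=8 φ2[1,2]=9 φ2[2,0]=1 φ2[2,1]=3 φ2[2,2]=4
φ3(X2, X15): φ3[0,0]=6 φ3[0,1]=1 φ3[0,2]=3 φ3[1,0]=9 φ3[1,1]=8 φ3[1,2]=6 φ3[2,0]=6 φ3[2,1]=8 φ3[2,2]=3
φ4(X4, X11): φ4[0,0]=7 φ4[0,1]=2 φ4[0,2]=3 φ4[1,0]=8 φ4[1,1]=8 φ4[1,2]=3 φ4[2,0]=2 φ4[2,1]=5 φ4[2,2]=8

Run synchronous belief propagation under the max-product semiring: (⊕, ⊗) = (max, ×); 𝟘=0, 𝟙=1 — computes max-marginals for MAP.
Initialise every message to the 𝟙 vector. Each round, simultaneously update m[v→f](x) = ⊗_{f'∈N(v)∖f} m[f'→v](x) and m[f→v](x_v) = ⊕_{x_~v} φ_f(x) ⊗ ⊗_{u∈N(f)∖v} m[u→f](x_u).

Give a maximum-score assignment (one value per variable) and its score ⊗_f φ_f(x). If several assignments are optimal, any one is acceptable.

init: all messages = 𝟙 over 3 values
r1 m[φ0→X5] = [6, 9, 4]
r1 m[φ0→X6] = [7, 9, 6]
r1 m[φ1→X5] = [7, 8, 4]
r1 m[φ1→X2] = [4, 8, 7]
r1 m[φ2→X11] = [7, 9, 4]
r1 m[φ2→X6] = [7, 8, 9]
r1 m[φ3→X2] = [6, 9, 8]
r1 m[φ3→X15] = [9, 8, 6]
r1 m[φ4→X4] = [7, 8, 8]
r1 m[φ4→X11] = [8, 8, 8]
r1 m[X5→φ0] = [1, 1, 1]
r1 m[X5→φ1] = [1, 1, 1]
r1 m[X4→φ4] = [1, 1, 1]
r1 m[X11→φ2] = [1, 1, 1]
r1 m[X11→φ4] = [1, 1, 1]
r1 m[X2→φ1] = [1, 1, 1]
r1 m[X2→φ3] = [1, 1, 1]
r1 m[X6→φ0] = [1, 1, 1]
r1 m[X6→φ2] = [1, 1, 1]
r1 m[X15→φ3] = [1, 1, 1]
r2 m[φ0→X5] = [6, 9, 4]
r2 m[φ0→X6] = [7, 9, 6]
r2 m[φ1→X5] = [7, 8, 4]
r2 m[φ1→X2] = [4, 8, 7]
r2 m[φ2→X11] = [7, 9, 4]
r2 m[φ2→X6] = [7, 8, 9]
r2 m[φ3→X2] = [6, 9, 8]
r2 m[φ3→X15] = [9, 8, 6]
r2 m[φ4→X4] = [7, 8, 8]
r2 m[φ4→X11] = [8, 8, 8]
r2 m[X5→φ0] = [7, 8, 4]
r2 m[X5→φ1] = [6, 9, 4]
r2 m[X4→φ4] = [1, 1, 1]
r2 m[X11→φ2] = [8, 8, 8]
r2 m[X11→φ4] = [7, 9, 4]
r2 m[X2→φ1] = [6, 9, 8]
r2 m[X2→φ3] = [4, 8, 7]
r2 m[X6→φ0] = [7, 8, 9]
r2 m[X6→φ2] = [7, 9, 6]
r2 m[X15→φ3] = [1, 1, 1]
r3 m[φ0→X5] = [45, 72, 36]
r3 m[φ0→X6] = [56, 72, 48]
r3 m[φ1→X5] = [63, 72, 36]
r3 m[φ1→X2] = [18, 72, 63]
r3 m[φ2→X11] = [63, 72, 27]
r3 m[φ2→X6] = [56, 64, 72]
r3 m[φ3→X2] = [6, 9, 8]
r3 m[φ3→X15] = [72, 64, 48]
r3 m[φ4→X4] = [49, 72, 45]
r3 m[φ4→X11] = [8, 8, 8]
r3 m[X5→φ0] = [7, 8, 4]
r3 m[X5→φ1] = [6, 9, 4]
r3 m[X4→φ4] = [1, 1, 1]
r3 m[X11→φ2] = [8, 8, 8]
r3 m[X11→φ4] = [7, 9, 4]
r3 m[X2→φ1] = [6, 9, 8]
r3 m[X2→φ3] = [4, 8, 7]
r3 m[X6→φ0] = [7, 8, 9]
r3 m[X6→φ2] = [7, 9, 6]
r3 m[X15→φ3] = [1, 1, 1]
r4 m[φ0→X5] = [45, 72, 36]
r4 m[φ0→X6] = [56, 72, 48]
r4 m[φ1→X5] = [63, 72, 36]
r4 m[φ1→X2] = [18, 72, 63]
r4 m[φ2→X11] = [63, 72, 27]
r4 m[φ2→X6] = [56, 64, 72]
r4 m[φ3→X2] = [6, 9, 8]
r4 m[φ3→X15] = [72, 64, 48]
r4 m[φ4→X4] = [49, 72, 45]
r4 m[φ4→X11] = [8, 8, 8]
r4 m[X5→φ0] = [63, 72, 36]
r4 m[X5→φ1] = [45, 72, 36]
r4 m[X4→φ4] = [1, 1, 1]
r4 m[X11→φ2] = [8, 8, 8]
r4 m[X11→φ4] = [63, 72, 27]
r4 m[X2→φ1] = [6, 9, 8]
r4 m[X2→φ3] = [18, 72, 63]
r4 m[X6→φ0] = [56, 64, 72]
r4 m[X6→φ2] = [56, 72, 48]
r4 m[X15→φ3] = [1, 1, 1]
r5 m[φ0→X5] = [360, 576, 288]
r5 m[φ0→X6] = [504, 648, 432]
r5 m[φ1→X5] = [63, 72, 36]
r5 m[φ1→X2] = [144, 576, 504]
r5 m[φ2→X11] = [504, 576, 216]
r5 m[φ2→X6] = [56, 64, 72]
r5 m[φ3→X2] = [6, 9, 8]
r5 m[φ3→X15] = [648, 576, 432]
r5 m[φ4→X4] = [441, 576, 360]
r5 m[φ4→X11] = [8, 8, 8]
r5 m[X5→φ0] = [63, 72, 36]
r5 m[X5→φ1] = [45, 72, 36]
r5 m[X4→φ4] = [1, 1, 1]
r5 m[X11→φ2] = [8, 8, 8]
r5 m[X11→φ4] = [63, 72, 27]
r5 m[X2→φ1] = [6, 9, 8]
r5 m[X2→φ3] = [18, 72, 63]
r5 m[X6→φ0] = [56, 64, 72]
r5 m[X6→φ2] = [56, 72, 48]
r5 m[X15→φ3] = [1, 1, 1]
r6 m[φ0→X5] = [360, 576, 288]
r6 m[φ0→X6] = [504, 648, 432]
r6 m[φ1→X5] = [63, 72, 36]
r6 m[φ1→X2] = [144, 576, 504]
r6 m[φ2→X11] = [504, 576, 216]
r6 m[φ2→X6] = [56, 64, 72]
r6 m[φ3→X2] = [6, 9, 8]
r6 m[φ3→X15] = [648, 576, 432]
r6 m[φ4→X4] = [441, 576, 360]
r6 m[φ4→X11] = [8, 8, 8]
r6 m[X5→φ0] = [63, 72, 36]
r6 m[X5→φ1] = [360, 576, 288]
r6 m[X4→φ4] = [1, 1, 1]
r6 m[X11→φ2] = [8, 8, 8]
r6 m[X11→φ4] = [504, 576, 216]
r6 m[X2→φ1] = [6, 9, 8]
r6 m[X2→φ3] = [144, 576, 504]
r6 m[X6→φ0] = [56, 64, 72]
r6 m[X6→φ2] = [504, 648, 432]
r6 m[X15→φ3] = [1, 1, 1]
r7 m[φ0→X5] = [360, 576, 288]
r7 m[φ0→X6] = [504, 648, 432]
r7 m[φ1→X5] = [63, 72, 36]
r7 m[φ1→X2] = [1152, 4608, 4032]
r7 m[φ2→X11] = [4536, 5184, 1944]
r7 m[φ2→X6] = [56, 64, 72]
r7 m[φ3→X2] = [6, 9, 8]
r7 m[φ3→X15] = [5184, 4608, 3456]
r7 m[φ4→X4] = [3528, 4608, 2880]
r7 m[φ4→X11] = [8, 8, 8]
r7 m[X5→φ0] = [63, 72, 36]
r7 m[X5→φ1] = [360, 576, 288]
r7 m[X4→φ4] = [1, 1, 1]
r7 m[X11→φ2] = [8, 8, 8]
r7 m[X11→φ4] = [504, 576, 216]
r7 m[X2→φ1] = [6, 9, 8]
r7 m[X2→φ3] = [144, 576, 504]
r7 m[X6→φ0] = [56, 64, 72]
r7 m[X6→φ2] = [504, 648, 432]
r7 m[X15→φ3] = [1, 1, 1]
r8 m[φ0→X5] = [360, 576, 288]
r8 m[φ0→X6] = [504, 648, 432]
r8 m[φ1→X5] = [63, 72, 36]
r8 m[φ1→X2] = [1152, 4608, 4032]
r8 m[φ2→X11] = [4536, 5184, 1944]
r8 m[φ2→X6] = [56, 64, 72]
r8 m[φ3→X2] = [6, 9, 8]
r8 m[φ3→X15] = [5184, 4608, 3456]
r8 m[φ4→X4] = [3528, 4608, 2880]
r8 m[φ4→X11] = [8, 8, 8]
r8 m[X5→φ0] = [63, 72, 36]
r8 m[X5→φ1] = [360, 576, 288]
r8 m[X4→φ4] = [1, 1, 1]
r8 m[X11→φ2] = [8, 8, 8]
r8 m[X11→φ4] = [4536, 5184, 1944]
r8 m[X2→φ1] = [6, 9, 8]
r8 m[X2→φ3] = [1152, 4608, 4032]
r8 m[X6→φ0] = [56, 64, 72]
r8 m[X6→φ2] = [504, 648, 432]
r8 m[X15→φ3] = [1, 1, 1]
r9 m[φ0→X5] = [360, 576, 288]
r9 m[φ0→X6] = [504, 648, 432]
r9 m[φ1→X5] = [63, 72, 36]
r9 m[φ1→X2] = [1152, 4608, 4032]
r9 m[φ2→X11] = [4536, 5184, 1944]
r9 m[φ2→X6] = [56, 64, 72]
r9 m[φ3→X2] = [6, 9, 8]
r9 m[φ3→X15] = [41472, 36864, 27648]
r9 m[φ4→X4] = [31752, 41472, 25920]
r9 m[φ4→X11] = [8, 8, 8]
r9 m[X5→φ0] = [63, 72, 36]
r9 m[X5→φ1] = [360, 576, 288]
r9 m[X4→φ4] = [1, 1, 1]
r9 m[X11→φ2] = [8, 8, 8]
r9 m[X11→φ4] = [4536, 5184, 1944]
r9 m[X2→φ1] = [6, 9, 8]
r9 m[X2→φ3] = [1152, 4608, 4032]
r9 m[X6→φ0] = [56, 64, 72]
r9 m[X6→φ2] = [504, 648, 432]
r9 m[X15→φ3] = [1, 1, 1]
r10 m[φ0→X5] = [360, 576, 288]
r10 m[φ0→X6] = [504, 648, 432]
r10 m[φ1→X5] = [63, 72, 36]
r10 m[φ1→X2] = [1152, 4608, 4032]
r10 m[φ2→X11] = [4536, 5184, 1944]
r10 m[φ2→X6] = [56, 64, 72]
r10 m[φ3→X2] = [6, 9, 8]
r10 m[φ3→X15] = [41472, 36864, 27648]
r10 m[φ4→X4] = [31752, 41472, 25920]
r10 m[φ4→X11] = [8, 8, 8]
r10 m[X5→φ0] = [63, 72, 36]
r10 m[X5→φ1] = [360, 576, 288]
r10 m[X4→φ4] = [1, 1, 1]
r10 m[X11→φ2] = [8, 8, 8]
r10 m[X11→φ4] = [4536, 5184, 1944]
r10 m[X2→φ1] = [6, 9, 8]
r10 m[X2→φ3] = [1152, 4608, 4032]
r10 m[X6→φ0] = [56, 64, 72]
r10 m[X6→φ2] = [504, 648, 432]
r10 m[X15→φ3] = [1, 1, 1]
fixed point reached at round 10
traceback from X5: (X5=1, X4=1, X11=1, X2=1, X6=1, X15=0), score=41472

assignment: (X5=1, X4=1, X11=1, X2=1, X6=1, X15=0); score = 41472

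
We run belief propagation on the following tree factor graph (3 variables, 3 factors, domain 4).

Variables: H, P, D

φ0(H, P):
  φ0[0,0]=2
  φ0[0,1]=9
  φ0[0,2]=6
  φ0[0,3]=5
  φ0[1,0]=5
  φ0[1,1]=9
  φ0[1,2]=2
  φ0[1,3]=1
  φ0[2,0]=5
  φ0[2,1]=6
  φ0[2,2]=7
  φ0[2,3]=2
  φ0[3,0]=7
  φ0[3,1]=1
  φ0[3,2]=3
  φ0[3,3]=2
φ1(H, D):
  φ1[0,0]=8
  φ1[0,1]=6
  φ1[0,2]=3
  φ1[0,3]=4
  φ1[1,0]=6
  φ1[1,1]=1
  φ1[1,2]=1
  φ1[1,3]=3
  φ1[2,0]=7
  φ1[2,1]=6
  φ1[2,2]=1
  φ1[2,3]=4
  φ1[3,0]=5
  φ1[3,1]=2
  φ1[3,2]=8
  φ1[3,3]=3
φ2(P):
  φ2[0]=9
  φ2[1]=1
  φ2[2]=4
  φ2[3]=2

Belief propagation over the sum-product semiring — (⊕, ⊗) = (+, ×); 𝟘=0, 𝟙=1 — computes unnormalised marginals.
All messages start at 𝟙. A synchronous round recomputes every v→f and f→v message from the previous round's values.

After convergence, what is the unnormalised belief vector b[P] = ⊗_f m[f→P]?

b[P] = [2817, 414, 1312, 376]

init: all messages = 𝟙 over 4 values
r1 m[φ0→H] = [22, 17, 20, 13]
r1 m[φ0→P] = [19, 25, 18, 10]
r1 m[φ1→H] = [21, 11, 18, 18]
r1 m[φ1→D] = [26, 15, 13, 14]
r1 m[φ2→P] = [9, 1, 4, 2]
r1 m[H→φ0] = [1, 1, 1, 1]
r1 m[H→φ1] = [1, 1, 1, 1]
r1 m[P→φ0] = [1, 1, 1, 1]
r1 m[P→φ2] = [1, 1, 1, 1]
r1 m[D→φ1] = [1, 1, 1, 1]
r2 m[φ0→H] = [22, 17, 20, 13]
r2 m[φ0→P] = [19, 25, 18, 10]
r2 m[φ1→H] = [21, 11, 18, 18]
r2 m[φ1→D] = [26, 15, 13, 14]
r2 m[φ2→P] = [9, 1, 4, 2]
r2 m[H→φ0] = [21, 11, 18, 18]
r2 m[H→φ1] = [22, 17, 20, 13]
r2 m[P→φ0] = [9, 1, 4, 2]
r2 m[P→φ2] = [19, 25, 18, 10]
r2 m[D→φ1] = [1, 1, 1, 1]
r3 m[φ0→H] = [61, 64, 83, 80]
r3 m[φ0→P] = [313, 414, 328, 188]
r3 m[φ1→H] = [21, 11, 18, 18]
r3 m[φ1→D] = [483, 295, 207, 258]
r3 m[φ2→P] = [9, 1, 4, 2]
r3 m[H→φ0] = [21, 11, 18, 18]
r3 m[H→φ1] = [22, 17, 20, 13]
r3 m[P→φ0] = [9, 1, 4, 2]
r3 m[P→φ2] = [19, 25, 18, 10]
r3 m[D→φ1] = [1, 1, 1, 1]
r4 m[φ0→H] = [61, 64, 83, 80]
r4 m[φ0→P] = [313, 414, 328, 188]
r4 m[φ1→H] = [21, 11, 18, 18]
r4 m[φ1→D] = [483, 295, 207, 258]
r4 m[φ2→P] = [9, 1, 4, 2]
r4 m[H→φ0] = [21, 11, 18, 18]
r4 m[H→φ1] = [61, 64, 83, 80]
r4 m[P→φ0] = [9, 1, 4, 2]
r4 m[P→φ2] = [313, 414, 328, 188]
r4 m[D→φ1] = [1, 1, 1, 1]
r5 m[φ0→H] = [61, 64, 83, 80]
r5 m[φ0→P] = [313, 414, 328, 188]
r5 m[φ1→H] = [21, 11, 18, 18]
r5 m[φ1→D] = [1853, 1088, 970, 1008]
r5 m[φ2→P] = [9, 1, 4, 2]
r5 m[H→φ0] = [21, 11, 18, 18]
r5 m[H→φ1] = [61, 64, 83, 80]
r5 m[P→φ0] = [9, 1, 4, 2]
r5 m[P→φ2] = [313, 414, 328, 188]
r5 m[D→φ1] = [1, 1, 1, 1]
r6 m[φ0→H] = [61, 64, 83, 80]
r6 m[φ0→P] = [313, 414, 328, 188]
r6 m[φ1→H] = [21, 11, 18, 18]
r6 m[φ1→D] = [1853, 1088, 970, 1008]
r6 m[φ2→P] = [9, 1, 4, 2]
r6 m[H→φ0] = [21, 11, 18, 18]
r6 m[H→φ1] = [61, 64, 83, 80]
r6 m[P→φ0] = [9, 1, 4, 2]
r6 m[P→φ2] = [313, 414, 328, 188]
r6 m[D→φ1] = [1, 1, 1, 1]
fixed point reached at round 6
b[P] = ⊗ incoming = [2817, 414, 1312, 376]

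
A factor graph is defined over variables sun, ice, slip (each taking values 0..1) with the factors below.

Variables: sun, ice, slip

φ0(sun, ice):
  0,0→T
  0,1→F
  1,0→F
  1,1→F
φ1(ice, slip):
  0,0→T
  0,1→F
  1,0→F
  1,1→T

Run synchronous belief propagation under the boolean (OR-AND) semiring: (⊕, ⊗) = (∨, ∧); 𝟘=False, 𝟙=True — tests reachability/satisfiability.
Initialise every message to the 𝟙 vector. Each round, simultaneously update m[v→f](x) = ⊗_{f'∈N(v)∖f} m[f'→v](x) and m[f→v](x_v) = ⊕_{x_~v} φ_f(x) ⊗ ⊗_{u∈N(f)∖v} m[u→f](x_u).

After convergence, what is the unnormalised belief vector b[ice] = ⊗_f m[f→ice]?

b[ice] = [T, F]

init: all messages = 𝟙 over 2 values
r1 m[φ0→sun] = [T, F]
r1 m[φ0→ice] = [T, F]
r1 m[φ1→ice] = [T, T]
r1 m[φ1→slip] = [T, T]
r1 m[sun→φ0] = [T, T]
r1 m[ice→φ0] = [T, T]
r1 m[ice→φ1] = [T, T]
r1 m[slip→φ1] = [T, T]
r2 m[φ0→sun] = [T, F]
r2 m[φ0→ice] = [T, F]
r2 m[φ1→ice] = [T, T]
r2 m[φ1→slip] = [T, T]
r2 m[sun→φ0] = [T, T]
r2 m[ice→φ0] = [T, T]
r2 m[ice→φ1] = [T, F]
r2 m[slip→φ1] = [T, T]
r3 m[φ0→sun] = [T, F]
r3 m[φ0→ice] = [T, F]
r3 m[φ1→ice] = [T, T]
r3 m[φ1→slip] = [T, F]
r3 m[sun→φ0] = [T, T]
r3 m[ice→φ0] = [T, T]
r3 m[ice→φ1] = [T, F]
r3 m[slip→φ1] = [T, T]
r4 m[φ0→sun] = [T, F]
r4 m[φ0→ice] = [T, F]
r4 m[φ1→ice] = [T, T]
r4 m[φ1→slip] = [T, F]
r4 m[sun→φ0] = [T, T]
r4 m[ice→φ0] = [T, T]
r4 m[ice→φ1] = [T, F]
r4 m[slip→φ1] = [T, T]
fixed point reached at round 4
b[ice] = ⊗ incoming = [T, F]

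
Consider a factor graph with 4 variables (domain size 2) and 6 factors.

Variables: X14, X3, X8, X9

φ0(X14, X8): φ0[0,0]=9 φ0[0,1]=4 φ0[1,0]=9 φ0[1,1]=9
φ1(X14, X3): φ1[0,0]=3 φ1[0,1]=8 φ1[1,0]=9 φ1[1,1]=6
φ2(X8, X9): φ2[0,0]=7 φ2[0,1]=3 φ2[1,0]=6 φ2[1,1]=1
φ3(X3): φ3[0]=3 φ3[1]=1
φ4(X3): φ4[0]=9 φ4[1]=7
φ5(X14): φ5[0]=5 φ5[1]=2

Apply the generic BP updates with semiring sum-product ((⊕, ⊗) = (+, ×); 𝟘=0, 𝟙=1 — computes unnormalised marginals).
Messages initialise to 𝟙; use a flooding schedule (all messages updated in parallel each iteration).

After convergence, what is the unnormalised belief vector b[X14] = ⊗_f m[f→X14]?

init: all messages = 𝟙 over 2 values
r1 m[φ0→X14] = [13, 18]
r1 m[φ0→X8] = [18, 13]
r1 m[φ1→X14] = [11, 15]
r1 m[φ1→X3] = [12, 14]
r1 m[φ2→X8] = [10, 7]
r1 m[φ2→X9] = [13, 4]
r1 m[φ3→X3] = [3, 1]
r1 m[φ4→X3] = [9, 7]
r1 m[φ5→X14] = [5, 2]
r1 m[X14→φ0] = [1, 1]
r1 m[X14→φ1] = [1, 1]
r1 m[X14→φ5] = [1, 1]
r1 m[X3→φ1] = [1, 1]
r1 m[X3→φ3] = [1, 1]
r1 m[X3→φ4] = [1, 1]
r1 m[X8→φ0] = [1, 1]
r1 m[X8→φ2] = [1, 1]
r1 m[X9→φ2] = [1, 1]
r2 m[φ0→X14] = [13, 18]
r2 m[φ0→X8] = [18, 13]
r2 m[φ1→X14] = [11, 15]
r2 m[φ1→X3] = [12, 14]
r2 m[φ2→X8] = [10, 7]
r2 m[φ2→X9] = [13, 4]
r2 m[φ3→X3] = [3, 1]
r2 m[φ4→X3] = [9, 7]
r2 m[φ5→X14] = [5, 2]
r2 m[X14→φ0] = [55, 30]
r2 m[X14→φ1] = [65, 36]
r2 m[X14→φ5] = [143, 270]
r2 m[X3→φ1] = [27, 7]
r2 m[X3→φ3] = [108, 98]
r2 m[X3→φ4] = [36, 14]
r2 m[X8→φ0] = [10, 7]
r2 m[X8→φ2] = [18, 13]
r2 m[X9→φ2] = [1, 1]
r3 m[φ0→X14] = [118, 153]
r3 m[φ0→X8] = [765, 490]
r3 m[φ1→X14] = [137, 285]
r3 m[φ1→X3] = [519, 736]
r3 m[φ2→X8] = [10, 7]
r3 m[φ2→X9] = [204, 67]
r3 m[φ3→X3] = [3, 1]
r3 m[φ4→X3] = [9, 7]
r3 m[φ5→X14] = [5, 2]
r3 m[X14→φ0] = [55, 30]
r3 m[X14→φ1] = [65, 36]
r3 m[X14→φ5] = [143, 270]
r3 m[X3→φ1] = [27, 7]
r3 m[X3→φ3] = [108, 98]
r3 m[X3→φ4] = [36, 14]
r3 m[X8→φ0] = [10, 7]
r3 m[X8→φ2] = [18, 13]
r3 m[X9→φ2] = [1, 1]
r4 m[φ0→X14] = [118, 153]
r4 m[φ0→X8] = [765, 490]
r4 m[φ1→X14] = [137, 285]
r4 m[φ1→X3] = [519, 736]
r4 m[φ2→X8] = [10, 7]
r4 m[φ2→X9] = [204, 67]
r4 m[φ3→X3] = [3, 1]
r4 m[φ4→X3] = [9, 7]
r4 m[φ5→X14] = [5, 2]
r4 m[X14→φ0] = [685, 570]
r4 m[X14→φ1] = [590, 306]
r4 m[X14→φ5] = [16166, 43605]
r4 m[X3→φ1] = [27, 7]
r4 m[X3→φ3] = [4671, 5152]
r4 m[X3→φ4] = [1557, 736]
r4 m[X8→φ0] = [10, 7]
r4 m[X8→φ2] = [765, 490]
r4 m[X9→φ2] = [1, 1]
r5 m[φ0→X14] = [118, 153]
r5 m[φ0→X8] = [11295, 7870]
r5 m[φ1→X14] = [137, 285]
r5 m[φ1→X3] = [4524, 6556]
r5 m[φ2→X8] = [10, 7]
r5 m[φ2→X9] = [8295, 2785]
r5 m[φ3→X3] = [3, 1]
r5 m[φ4→X3] = [9, 7]
r5 m[φ5→X14] = [5, 2]
r5 m[X14→φ0] = [685, 570]
r5 m[X14→φ1] = [590, 306]
r5 m[X14→φ5] = [16166, 43605]
r5 m[X3→φ1] = [27, 7]
r5 m[X3→φ3] = [4671, 5152]
r5 m[X3→φ4] = [1557, 736]
r5 m[X8→φ0] = [10, 7]
r5 m[X8→φ2] = [765, 490]
r5 m[X9→φ2] = [1, 1]
r6 m[φ0→X14] = [118, 153]
r6 m[φ0→X8] = [11295, 7870]
r6 m[φ1→X14] = [137, 285]
r6 m[φ1→X3] = [4524, 6556]
r6 m[φ2→X8] = [10, 7]
r6 m[φ2→X9] = [8295, 2785]
r6 m[φ3→X3] = [3, 1]
r6 m[φ4→X3] = [9, 7]
r6 m[φ5→X14] = [5, 2]
r6 m[X14→φ0] = [685, 570]
r6 m[X14→φ1] = [590, 306]
r6 m[X14→φ5] = [16166, 43605]
r6 m[X3→φ1] = [27, 7]
r6 m[X3→φ3] = [40716, 45892]
r6 m[X3→φ4] = [13572, 6556]
r6 m[X8→φ0] = [10, 7]
r6 m[X8→φ2] = [11295, 7870]
r6 m[X9→φ2] = [1, 1]
r7 m[φ0→X14] = [118, 153]
r7 m[φ0→X8] = [11295, 7870]
r7 m[φ1→X14] = [137, 285]
r7 m[φ1→X3] = [4524, 6556]
r7 m[φ2→X8] = [10, 7]
r7 m[φ2→X9] = [126285, 41755]
r7 m[φ3→X3] = [3, 1]
r7 m[φ4→X3] = [9, 7]
r7 m[φ5→X14] = [5, 2]
r7 m[X14→φ0] = [685, 570]
r7 m[X14→φ1] = [590, 306]
r7 m[X14→φ5] = [16166, 43605]
r7 m[X3→φ1] = [27, 7]
r7 m[X3→φ3] = [40716, 45892]
r7 m[X3→φ4] = [13572, 6556]
r7 m[X8→φ0] = [10, 7]
r7 m[X8→φ2] = [11295, 7870]
r7 m[X9→φ2] = [1, 1]
r8 m[φ0→X14] = [118, 153]
r8 m[φ0→X8] = [11295, 7870]
r8 m[φ1→X14] = [137, 285]
r8 m[φ1→X3] = [4524, 6556]
r8 m[φ2→X8] = [10, 7]
r8 m[φ2→X9] = [126285, 41755]
r8 m[φ3→X3] = [3, 1]
r8 m[φ4→X3] = [9, 7]
r8 m[φ5→X14] = [5, 2]
r8 m[X14→φ0] = [685, 570]
r8 m[X14→φ1] = [590, 306]
r8 m[X14→φ5] = [16166, 43605]
r8 m[X3→φ1] = [27, 7]
r8 m[X3→φ3] = [40716, 45892]
r8 m[X3→φ4] = [13572, 6556]
r8 m[X8→φ0] = [10, 7]
r8 m[X8→φ2] = [11295, 7870]
r8 m[X9→φ2] = [1, 1]
fixed point reached at round 8
b[X14] = ⊗ incoming = [80830, 87210]

b[X14] = [80830, 87210]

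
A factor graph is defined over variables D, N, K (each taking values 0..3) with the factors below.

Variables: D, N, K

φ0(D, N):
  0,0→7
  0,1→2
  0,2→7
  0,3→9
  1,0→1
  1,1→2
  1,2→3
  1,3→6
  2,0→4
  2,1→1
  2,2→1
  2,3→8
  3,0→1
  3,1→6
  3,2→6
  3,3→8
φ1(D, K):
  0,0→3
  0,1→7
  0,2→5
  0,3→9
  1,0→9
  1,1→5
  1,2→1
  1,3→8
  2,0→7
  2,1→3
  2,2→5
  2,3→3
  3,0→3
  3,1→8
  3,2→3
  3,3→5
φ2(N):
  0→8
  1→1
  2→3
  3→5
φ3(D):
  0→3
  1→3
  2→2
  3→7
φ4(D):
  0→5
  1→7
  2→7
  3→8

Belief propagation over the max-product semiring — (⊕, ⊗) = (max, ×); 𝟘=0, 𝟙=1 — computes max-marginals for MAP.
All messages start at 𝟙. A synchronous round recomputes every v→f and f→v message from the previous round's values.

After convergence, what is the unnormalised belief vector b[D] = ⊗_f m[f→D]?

b[D] = [7560, 5670, 3920, 17920]

init: all messages = 𝟙 over 4 values
r1 m[φ0→D] = [9, 6, 8, 8]
r1 m[φ0→N] = [7, 6, 7, 9]
r1 m[φ1→D] = [9, 9, 7, 8]
r1 m[φ1→K] = [9, 8, 5, 9]
r1 m[φ2→N] = [8, 1, 3, 5]
r1 m[φ3→D] = [3, 3, 2, 7]
r1 m[φ4→D] = [5, 7, 7, 8]
r1 m[D→φ0] = [1, 1, 1, 1]
r1 m[D→φ1] = [1, 1, 1, 1]
r1 m[D→φ3] = [1, 1, 1, 1]
r1 m[D→φ4] = [1, 1, 1, 1]
r1 m[N→φ0] = [1, 1, 1, 1]
r1 m[N→φ2] = [1, 1, 1, 1]
r1 m[K→φ1] = [1, 1, 1, 1]
r2 m[φ0→D] = [9, 6, 8, 8]
r2 m[φ0→N] = [7, 6, 7, 9]
r2 m[φ1→D] = [9, 9, 7, 8]
r2 m[φ1→K] = [9, 8, 5, 9]
r2 m[φ2→N] = [8, 1, 3, 5]
r2 m[φ3→D] = [3, 3, 2, 7]
r2 m[φ4→D] = [5, 7, 7, 8]
r2 m[D→φ0] = [135, 189, 98, 448]
r2 m[D→φ1] = [135, 126, 112, 448]
r2 m[D→φ3] = [405, 378, 392, 512]
r2 m[D→φ4] = [243, 162, 112, 448]
r2 m[N→φ0] = [8, 1, 3, 5]
r2 m[N→φ2] = [7, 6, 7, 9]
r2 m[K→φ1] = [1, 1, 1, 1]
r3 m[φ0→D] = [56, 30, 40, 40]
r3 m[φ0→N] = [945, 2688, 2688, 3584]
r3 m[φ1→D] = [9, 9, 7, 8]
r3 m[φ1→K] = [1344, 3584, 1344, 2240]
r3 m[φ2→N] = [8, 1, 3, 5]
r3 m[φ3→D] = [3, 3, 2, 7]
r3 m[φ4→D] = [5, 7, 7, 8]
r3 m[D→φ0] = [135, 189, 98, 448]
r3 m[D→φ1] = [135, 126, 112, 448]
r3 m[D→φ3] = [405, 378, 392, 512]
r3 m[D→φ4] = [243, 162, 112, 448]
r3 m[N→φ0] = [8, 1, 3, 5]
r3 m[N→φ2] = [7, 6, 7, 9]
r3 m[K→φ1] = [1, 1, 1, 1]
r4 m[φ0→D] = [56, 30, 40, 40]
r4 m[φ0→N] = [945, 2688, 2688, 3584]
r4 m[φ1→D] = [9, 9, 7, 8]
r4 m[φ1→K] = [1344, 3584, 1344, 2240]
r4 m[φ2→N] = [8, 1, 3, 5]
r4 m[φ3→D] = [3, 3, 2, 7]
r4 m[φ4→D] = [5, 7, 7, 8]
r4 m[D→φ0] = [135, 189, 98, 448]
r4 m[D→φ1] = [840, 630, 560, 2240]
r4 m[D→φ3] = [2520, 1890, 1960, 2560]
r4 m[D→φ4] = [1512, 810, 560, 2240]
r4 m[N→φ0] = [8, 1, 3, 5]
r4 m[N→φ2] = [945, 2688, 2688, 3584]
r4 m[K→φ1] = [1, 1, 1, 1]
r5 m[φ0→D] = [56, 30, 40, 40]
r5 m[φ0→N] = [945, 2688, 2688, 3584]
r5 m[φ1→D] = [9, 9, 7, 8]
r5 m[φ1→K] = [6720, 17920, 6720, 11200]
r5 m[φ2→N] = [8, 1, 3, 5]
r5 m[φ3→D] = [3, 3, 2, 7]
r5 m[φ4→D] = [5, 7, 7, 8]
r5 m[D→φ0] = [135, 189, 98, 448]
r5 m[D→φ1] = [840, 630, 560, 2240]
r5 m[D→φ3] = [2520, 1890, 1960, 2560]
r5 m[D→φ4] = [1512, 810, 560, 2240]
r5 m[N→φ0] = [8, 1, 3, 5]
r5 m[N→φ2] = [945, 2688, 2688, 3584]
r5 m[K→φ1] = [1, 1, 1, 1]
r6 m[φ0→D] = [56, 30, 40, 40]
r6 m[φ0→N] = [945, 2688, 2688, 3584]
r6 m[φ1→D] = [9, 9, 7, 8]
r6 m[φ1→K] = [6720, 17920, 6720, 11200]
r6 m[φ2→N] = [8, 1, 3, 5]
r6 m[φ3→D] = [3, 3, 2, 7]
r6 m[φ4→D] = [5, 7, 7, 8]
r6 m[D→φ0] = [135, 189, 98, 448]
r6 m[D→φ1] = [840, 630, 560, 2240]
r6 m[D→φ3] = [2520, 1890, 1960, 2560]
r6 m[D→φ4] = [1512, 810, 560, 2240]
r6 m[N→φ0] = [8, 1, 3, 5]
r6 m[N→φ2] = [945, 2688, 2688, 3584]
r6 m[K→φ1] = [1, 1, 1, 1]
fixed point reached at round 6
b[D] = ⊗ incoming = [7560, 5670, 3920, 17920]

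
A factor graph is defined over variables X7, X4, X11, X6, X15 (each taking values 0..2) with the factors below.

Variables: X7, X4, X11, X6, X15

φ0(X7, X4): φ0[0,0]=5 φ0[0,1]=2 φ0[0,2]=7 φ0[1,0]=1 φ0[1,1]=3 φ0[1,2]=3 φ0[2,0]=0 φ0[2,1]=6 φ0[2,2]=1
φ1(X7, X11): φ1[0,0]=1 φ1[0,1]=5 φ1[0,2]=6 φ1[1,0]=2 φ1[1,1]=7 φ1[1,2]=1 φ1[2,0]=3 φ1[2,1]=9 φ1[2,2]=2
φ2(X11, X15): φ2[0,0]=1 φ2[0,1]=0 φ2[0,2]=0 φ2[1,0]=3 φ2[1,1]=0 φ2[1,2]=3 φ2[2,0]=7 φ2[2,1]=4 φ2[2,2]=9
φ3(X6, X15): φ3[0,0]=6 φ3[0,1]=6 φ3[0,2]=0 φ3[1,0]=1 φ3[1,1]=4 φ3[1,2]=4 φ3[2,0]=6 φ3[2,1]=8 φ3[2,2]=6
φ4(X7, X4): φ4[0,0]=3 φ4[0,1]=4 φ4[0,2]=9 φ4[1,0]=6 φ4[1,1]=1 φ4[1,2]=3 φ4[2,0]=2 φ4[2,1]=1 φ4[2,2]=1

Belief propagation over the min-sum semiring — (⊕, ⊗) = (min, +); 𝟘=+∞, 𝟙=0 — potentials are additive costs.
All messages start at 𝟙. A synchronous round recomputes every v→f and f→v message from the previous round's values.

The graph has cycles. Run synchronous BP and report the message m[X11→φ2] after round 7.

init: all messages = 𝟙 over 3 values
r1 m[φ0→X7] = [2, 1, 0]
r1 m[φ0→X4] = [0, 2, 1]
r1 m[φ1→X7] = [1, 1, 2]
r1 m[φ1→X11] = [1, 5, 1]
r1 m[φ2→X11] = [0, 0, 4]
r1 m[φ2→X15] = [1, 0, 0]
r1 m[φ3→X6] = [0, 1, 6]
r1 m[φ3→X15] = [1, 4, 0]
r1 m[φ4→X7] = [3, 1, 1]
r1 m[φ4→X4] = [2, 1, 1]
r1 m[X7→φ0] = [0, 0, 0]
r1 m[X7→φ1] = [0, 0, 0]
r1 m[X7→φ4] = [0, 0, 0]
r1 m[X4→φ0] = [0, 0, 0]
r1 m[X4→φ4] = [0, 0, 0]
r1 m[X11→φ1] = [0, 0, 0]
r1 m[X11→φ2] = [0, 0, 0]
r1 m[X6→φ3] = [0, 0, 0]
r1 m[X15→φ2] = [0, 0, 0]
r1 m[X15→φ3] = [0, 0, 0]
r2 m[φ0→X7] = [2, 1, 0]
r2 m[φ0→X4] = [0, 2, 1]
r2 m[φ1→X7] = [1, 1, 2]
r2 m[φ1→X11] = [1, 5, 1]
r2 m[φ2→X11] = [0, 0, 4]
r2 m[φ2→X15] = [1, 0, 0]
r2 m[φ3→X6] = [0, 1, 6]
r2 m[φ3→X15] = [1, 4, 0]
r2 m[φ4→X7] = [3, 1, 1]
r2 m[φ4→X4] = [2, 1, 1]
r2 m[X7→φ0] = [4, 2, 3]
r2 m[X7→φ1] = [5, 2, 1]
r2 m[X7→φ4] = [3, 2, 2]
r2 m[X4→φ0] = [2, 1, 1]
r2 m[X4→φ4] = [0, 2, 1]
r2 m[X11→φ1] = [0, 0, 4]
r2 m[X11→φ2] = [1, 5, 1]
r2 m[X6→φ3] = [0, 0, 0]
r2 m[X15→φ2] = [1, 4, 0]
r2 m[X15→φ3] = [1, 0, 0]
r3 m[φ0→X7] = [3, 3, 2]
r3 m[φ0→X4] = [3, 5, 4]
r3 m[φ1→X7] = [1, 2, 3]
r3 m[φ1→X11] = [4, 9, 3]
r3 m[φ2→X11] = [0, 3, 8]
r3 m[φ2→X15] = [2, 1, 1]
r3 m[φ3→X6] = [0, 2, 6]
r3 m[φ3→X15] = [1, 4, 0]
r3 m[φ4→X7] = [3, 3, 2]
r3 m[φ4→X4] = [4, 3, 3]
r3 m[X7→φ0] = [4, 2, 3]
r3 m[X7→φ1] = [5, 2, 1]
r3 m[X7→φ4] = [3, 2, 2]
r3 m[X4→φ0] = [2, 1, 1]
r3 m[X4→φ4] = [0, 2, 1]
r3 m[X11→φ1] = [0, 0, 4]
r3 m[X11→φ2] = [1, 5, 1]
r3 m[X6→φ3] = [0, 0, 0]
r3 m[X15→φ2] = [1, 4, 0]
r3 m[X15→φ3] = [1, 0, 0]
r4 m[φ0→X7] = [3, 3, 2]
r4 m[φ0→X4] = [3, 5, 4]
r4 m[φ1→X7] = [1, 2, 3]
r4 m[φ1→X11] = [4, 9, 3]
r4 m[φ2→X11] = [0, 3, 8]
r4 m[φ2→X15] = [2, 1, 1]
r4 m[φ3→X6] = [0, 2, 6]
r4 m[φ3→X15] = [1, 4, 0]
r4 m[φ4→X7] = [3, 3, 2]
r4 m[φ4→X4] = [4, 3, 3]
r4 m[X7→φ0] = [4, 5, 5]
r4 m[X7→φ1] = [6, 6, 4]
r4 m[X7→φ4] = [4, 5, 5]
r4 m[X4→φ0] = [4, 3, 3]
r4 m[X4→φ4] = [3, 5, 4]
r4 m[X11→φ1] = [0, 3, 8]
r4 m[X11→φ2] = [4, 9, 3]
r4 m[X6→φ3] = [0, 0, 0]
r4 m[X15→φ2] = [1, 4, 0]
r4 m[X15→φ3] = [2, 1, 1]
r5 m[φ0→X7] = [5, 5, 4]
r5 m[φ0→X4] = [5, 6, 6]
r5 m[φ1→X7] = [1, 2, 3]
r5 m[φ1→X11] = [7, 11, 6]
r5 m[φ2→X11] = [0, 3, 8]
r5 m[φ2→X15] = [5, 4, 4]
r5 m[φ3→X6] = [1, 3, 7]
r5 m[φ3→X15] = [1, 4, 0]
r5 m[φ4→X7] = [6, 6, 5]
r5 m[φ4→X4] = [7, 6, 6]
r5 m[X7→φ0] = [4, 5, 5]
r5 m[X7→φ1] = [6, 6, 4]
r5 m[X7→φ4] = [4, 5, 5]
r5 m[X4→φ0] = [4, 3, 3]
r5 m[X4→φ4] = [3, 5, 4]
r5 m[X11→φ1] = [0, 3, 8]
r5 m[X11→φ2] = [4, 9, 3]
r5 m[X6→φ3] = [0, 0, 0]
r5 m[X15→φ2] = [1, 4, 0]
r5 m[X15→φ3] = [2, 1, 1]
r6 m[φ0→X7] = [5, 5, 4]
r6 m[φ0→X4] = [5, 6, 6]
r6 m[φ1→X7] = [1, 2, 3]
r6 m[φ1→X11] = [7, 11, 6]
r6 m[φ2→X11] = [0, 3, 8]
r6 m[φ2→X15] = [5, 4, 4]
r6 m[φ3→X6] = [1, 3, 7]
r6 m[φ3→X15] = [1, 4, 0]
r6 m[φ4→X7] = [6, 6, 5]
r6 m[φ4→X4] = [7, 6, 6]
r6 m[X7→φ0] = [7, 8, 8]
r6 m[X7→φ1] = [11, 11, 9]
r6 m[X7→φ4] = [6, 7, 7]
r6 m[X4→φ0] = [7, 6, 6]
r6 m[X4→φ4] = [5, 6, 6]
r6 m[X11→φ1] = [0, 3, 8]
r6 m[X11→φ2] = [7, 11, 6]
r6 m[X6→φ3] = [0, 0, 0]
r6 m[X15→φ2] = [1, 4, 0]
r6 m[X15→φ3] = [5, 4, 4]
r7 m[φ0→X7] = [8, 8, 7]
r7 m[φ0→X4] = [8, 9, 9]
r7 m[φ1→X7] = [1, 2, 3]
r7 m[φ1→X11] = [12, 16, 11]
r7 m[φ2→X11] = [0, 3, 8]
r7 m[φ2→X15] = [8, 7, 7]
r7 m[φ3→X6] = [4, 6, 10]
r7 m[φ3→X15] = [1, 4, 0]
r7 m[φ4→X7] = [8, 7, 7]
r7 m[φ4→X4] = [9, 8, 8]
r7 m[X7→φ0] = [7, 8, 8]
r7 m[X7→φ1] = [11, 11, 9]
r7 m[X7→φ4] = [6, 7, 7]
r7 m[X4→φ0] = [7, 6, 6]
r7 m[X4→φ4] = [5, 6, 6]
r7 m[X11→φ1] = [0, 3, 8]
r7 m[X11→φ2] = [7, 11, 6]
r7 m[X6→φ3] = [0, 0, 0]
r7 m[X15→φ2] = [1, 4, 0]
r7 m[X15→φ3] = [5, 4, 4]

message @ round 7 = [7, 11, 6]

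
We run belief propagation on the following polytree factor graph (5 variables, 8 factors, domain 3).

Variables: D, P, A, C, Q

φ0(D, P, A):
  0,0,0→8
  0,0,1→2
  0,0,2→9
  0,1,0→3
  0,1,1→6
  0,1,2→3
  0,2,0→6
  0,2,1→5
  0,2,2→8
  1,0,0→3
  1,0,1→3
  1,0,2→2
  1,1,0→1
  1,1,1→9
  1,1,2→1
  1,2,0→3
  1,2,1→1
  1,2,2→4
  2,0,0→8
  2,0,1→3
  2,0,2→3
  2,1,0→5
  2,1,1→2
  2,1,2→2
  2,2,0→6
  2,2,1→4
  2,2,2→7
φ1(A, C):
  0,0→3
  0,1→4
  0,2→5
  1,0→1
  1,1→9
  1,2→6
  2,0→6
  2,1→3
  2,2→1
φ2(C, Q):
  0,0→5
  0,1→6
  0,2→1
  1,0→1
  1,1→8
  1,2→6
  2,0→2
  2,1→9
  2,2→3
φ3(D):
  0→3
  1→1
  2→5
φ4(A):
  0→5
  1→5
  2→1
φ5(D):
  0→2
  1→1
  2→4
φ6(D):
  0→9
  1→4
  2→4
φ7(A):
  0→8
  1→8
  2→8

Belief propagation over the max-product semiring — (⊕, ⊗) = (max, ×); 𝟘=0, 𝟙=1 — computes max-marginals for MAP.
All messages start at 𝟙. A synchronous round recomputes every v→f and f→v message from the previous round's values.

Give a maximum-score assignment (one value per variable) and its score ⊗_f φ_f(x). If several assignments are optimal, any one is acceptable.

init: all messages = 𝟙 over 3 values
r1 m[φ0→D] = [9, 9, 8]
r1 m[φ0→P] = [9, 9, 8]
r1 m[φ0→A] = [8, 9, 9]
r1 m[φ1→A] = [5, 9, 6]
r1 m[φ1→C] = [6, 9, 6]
r1 m[φ2→C] = [6, 8, 9]
r1 m[φ2→Q] = [5, 9, 6]
r1 m[φ3→D] = [3, 1, 5]
r1 m[φ4→A] = [5, 5, 1]
r1 m[φ5→D] = [2, 1, 4]
r1 m[φ6→D] = [9, 4, 4]
r1 m[φ7→A] = [8, 8, 8]
r1 m[D→φ0] = [1, 1, 1]
r1 m[D→φ3] = [1, 1, 1]
r1 m[D→φ5] = [1, 1, 1]
r1 m[D→φ6] = [1, 1, 1]
r1 m[P→φ0] = [1, 1, 1]
r1 m[A→φ0] = [1, 1, 1]
r1 m[A→φ1] = [1, 1, 1]
r1 m[A→φ4] = [1, 1, 1]
r1 m[A→φ7] = [1, 1, 1]
r1 m[C→φ1] = [1, 1, 1]
r1 m[C→φ2] = [1, 1, 1]
r1 m[Q→φ2] = [1, 1, 1]
r2 m[φ0→D] = [9, 9, 8]
r2 m[φ0→P] = [9, 9, 8]
r2 m[φ0→A] = [8, 9, 9]
r2 m[φ1→A] = [5, 9, 6]
r2 m[φ1→C] = [6, 9, 6]
r2 m[φ2→C] = [6, 8, 9]
r2 m[φ2→Q] = [5, 9, 6]
r2 m[φ3→D] = [3, 1, 5]
r2 m[φ4→A] = [5, 5, 1]
r2 m[φ5→D] = [2, 1, 4]
r2 m[φ6→D] = [9, 4, 4]
r2 m[φ7→A] = [8, 8, 8]
r2 m[D→φ0] = [54, 4, 80]
r2 m[D→φ3] = [162, 36, 128]
r2 m[D→φ5] = [243, 36, 160]
r2 m[D→φ6] = [54, 9, 160]
r2 m[P→φ0] = [1, 1, 1]
r2 m[A→φ0] = [200, 360, 48]
r2 m[A→φ1] = [320, 360, 72]
r2 m[A→φ4] = [320, 648, 432]
r2 m[A→φ7] = [200, 405, 54]
r2 m[C→φ1] = [6, 8, 9]
r2 m[C→φ2] = [6, 9, 6]
r2 m[Q→φ2] = [1, 1, 1]
r3 m[φ0→D] = [2160, 3240, 1600]
r3 m[φ0→P] = [128000, 116640, 115200]
r3 m[φ0→A] = [640, 324, 560]
r3 m[φ1→A] = [45, 72, 36]
r3 m[φ1→C] = [960, 3240, 2160]
r3 m[φ2→C] = [6, 8, 9]
r3 m[φ2→Q] = [30, 72, 54]
r3 m[φ3→D] = [3, 1, 5]
r3 m[φ4→A] = [5, 5, 1]
r3 m[φ5→D] = [2, 1, 4]
r3 m[φ6→D] = [9, 4, 4]
r3 m[φ7→A] = [8, 8, 8]
r3 m[D→φ0] = [54, 4, 80]
r3 m[D→φ3] = [162, 36, 128]
r3 m[D→φ5] = [243, 36, 160]
r3 m[D→φ6] = [54, 9, 160]
r3 m[P→φ0] = [1, 1, 1]
r3 m[A→φ0] = [200, 360, 48]
r3 m[A→φ1] = [320, 360, 72]
r3 m[A→φ4] = [320, 648, 432]
r3 m[A→φ7] = [200, 405, 54]
r3 m[C→φ1] = [6, 8, 9]
r3 m[C→φ2] = [6, 9, 6]
r3 m[Q→φ2] = [1, 1, 1]
r4 m[φ0→D] = [2160, 3240, 1600]
r4 m[φ0→P] = [128000, 116640, 115200]
r4 m[φ0→A] = [640, 324, 560]
r4 m[φ1→A] = [45, 72, 36]
r4 m[φ1→C] = [960, 3240, 2160]
r4 m[φ2→C] = [6, 8, 9]
r4 m[φ2→Q] = [30, 72, 54]
r4 m[φ3→D] = [3, 1, 5]
r4 m[φ4→A] = [5, 5, 1]
r4 m[φ5→D] = [2, 1, 4]
r4 m[φ6→D] = [9, 4, 4]
r4 m[φ7→A] = [8, 8, 8]
r4 m[D→φ0] = [54, 4, 80]
r4 m[D→φ3] = [38880, 12960, 25600]
r4 m[D→φ5] = [58320, 12960, 32000]
r4 m[D→φ6] = [12960, 3240, 32000]
r4 m[P→φ0] = [1, 1, 1]
r4 m[A→φ0] = [1800, 2880, 288]
r4 m[A→φ1] = [25600, 12960, 4480]
r4 m[A→φ4] = [230400, 186624, 161280]
r4 m[A→φ7] = [144000, 116640, 20160]
r4 m[C→φ1] = [6, 8, 9]
r4 m[C→φ2] = [960, 3240, 2160]
r4 m[Q→φ2] = [1, 1, 1]
r5 m[φ0→D] = [17280, 25920, 14400]
r5 m[φ0→P] = [1152000, 933120, 921600]
r5 m[φ0→A] = [640, 324, 560]
r5 m[φ1→A] = [45, 72, 36]
r5 m[φ1→C] = [76800, 116640, 128000]
r5 m[φ2→C] = [6, 8, 9]
r5 m[φ2→Q] = [4800, 25920, 19440]
r5 m[φ3→D] = [3, 1, 5]
r5 m[φ4→A] = [5, 5, 1]
r5 m[φ5→D] = [2, 1, 4]
r5 m[φ6→D] = [9, 4, 4]
r5 m[φ7→A] = [8, 8, 8]
r5 m[D→φ0] = [54, 4, 80]
r5 m[D→φ3] = [38880, 12960, 25600]
r5 m[D→φ5] = [58320, 12960, 32000]
r5 m[D→φ6] = [12960, 3240, 32000]
r5 m[P→φ0] = [1, 1, 1]
r5 m[A→φ0] = [1800, 2880, 288]
r5 m[A→φ1] = [25600, 12960, 4480]
r5 m[A→φ4] = [230400, 186624, 161280]
r5 m[A→φ7] = [144000, 116640, 20160]
r5 m[C→φ1] = [6, 8, 9]
r5 m[C→φ2] = [960, 3240, 2160]
r5 m[Q→φ2] = [1, 1, 1]
r6 m[φ0→D] = [17280, 25920, 14400]
r6 m[φ0→P] = [1152000, 933120, 921600]
r6 m[φ0→A] = [640, 324, 560]
r6 m[φ1→A] = [45, 72, 36]
r6 m[φ1→C] = [76800, 116640, 128000]
r6 m[φ2→C] = [6, 8, 9]
r6 m[φ2→Q] = [4800, 25920, 19440]
r6 m[φ3→D] = [3, 1, 5]
r6 m[φ4→A] = [5, 5, 1]
r6 m[φ5→D] = [2, 1, 4]
r6 m[φ6→D] = [9, 4, 4]
r6 m[φ7→A] = [8, 8, 8]
r6 m[D→φ0] = [54, 4, 80]
r6 m[D→φ3] = [311040, 103680, 230400]
r6 m[D→φ5] = [466560, 103680, 288000]
r6 m[D→φ6] = [103680, 25920, 288000]
r6 m[P→φ0] = [1, 1, 1]
r6 m[A→φ0] = [1800, 2880, 288]
r6 m[A→φ1] = [25600, 12960, 4480]
r6 m[A→φ4] = [230400, 186624, 161280]
r6 m[A→φ7] = [144000, 116640, 20160]
r6 m[C→φ1] = [6, 8, 9]
r6 m[C→φ2] = [76800, 116640, 128000]
r6 m[Q→φ2] = [1, 1, 1]
r7 m[φ0→D] = [17280, 25920, 14400]
r7 m[φ0→P] = [1152000, 933120, 921600]
r7 m[φ0→A] = [640, 324, 560]
r7 m[φ1→A] = [45, 72, 36]
r7 m[φ1→C] = [76800, 116640, 128000]
r7 m[φ2→C] = [6, 8, 9]
r7 m[φ2→Q] = [384000, 1152000, 699840]
r7 m[φ3→D] = [3, 1, 5]
r7 m[φ4→A] = [5, 5, 1]
r7 m[φ5→D] = [2, 1, 4]
r7 m[φ6→D] = [9, 4, 4]
r7 m[φ7→A] = [8, 8, 8]
r7 m[D→φ0] = [54, 4, 80]
r7 m[D→φ3] = [311040, 103680, 230400]
r7 m[D→φ5] = [466560, 103680, 288000]
r7 m[D→φ6] = [103680, 25920, 288000]
r7 m[P→φ0] = [1, 1, 1]
r7 m[A→φ0] = [1800, 2880, 288]
r7 m[A→φ1] = [25600, 12960, 4480]
r7 m[A→φ4] = [230400, 186624, 161280]
r7 m[A→φ7] = [144000, 116640, 20160]
r7 m[C→φ1] = [6, 8, 9]
r7 m[C→φ2] = [76800, 116640, 128000]
r7 m[Q→φ2] = [1, 1, 1]
r8 m[φ0→D] = [17280, 25920, 14400]
r8 m[φ0→P] = [1152000, 933120, 921600]
r8 m[φ0→A] = [640, 324, 560]
r8 m[φ1→A] = [45, 72, 36]
r8 m[φ1→C] = [76800, 116640, 128000]
r8 m[φ2→C] = [6, 8, 9]
r8 m[φ2→Q] = [384000, 1152000, 699840]
r8 m[φ3→D] = [3, 1, 5]
r8 m[φ4→A] = [5, 5, 1]
r8 m[φ5→D] = [2, 1, 4]
r8 m[φ6→D] = [9, 4, 4]
r8 m[φ7→A] = [8, 8, 8]
r8 m[D→φ0] = [54, 4, 80]
r8 m[D→φ3] = [311040, 103680, 230400]
r8 m[D→φ5] = [466560, 103680, 288000]
r8 m[D→φ6] = [103680, 25920, 288000]
r8 m[P→φ0] = [1, 1, 1]
r8 m[A→φ0] = [1800, 2880, 288]
r8 m[A→φ1] = [25600, 12960, 4480]
r8 m[A→φ4] = [230400, 186624, 161280]
r8 m[A→φ7] = [144000, 116640, 20160]
r8 m[C→φ1] = [6, 8, 9]
r8 m[C→φ2] = [76800, 116640, 128000]
r8 m[Q→φ2] = [1, 1, 1]
fixed point reached at round 8
traceback from D: (D=2, P=0, A=0, C=2, Q=1), score=1152000

assignment: (D=2, P=0, A=0, C=2, Q=1); score = 1152000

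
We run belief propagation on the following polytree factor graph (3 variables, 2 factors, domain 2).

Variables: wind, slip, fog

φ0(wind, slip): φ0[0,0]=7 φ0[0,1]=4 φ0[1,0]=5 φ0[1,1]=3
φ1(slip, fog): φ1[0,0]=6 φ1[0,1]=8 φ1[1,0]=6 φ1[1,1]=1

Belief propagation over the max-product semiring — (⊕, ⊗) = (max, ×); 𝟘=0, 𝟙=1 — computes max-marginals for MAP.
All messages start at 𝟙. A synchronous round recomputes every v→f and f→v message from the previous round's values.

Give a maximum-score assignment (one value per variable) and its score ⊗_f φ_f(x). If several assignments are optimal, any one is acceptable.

init: all messages = 𝟙 over 2 values
r1 m[φ0→wind] = [7, 5]
r1 m[φ0→slip] = [7, 4]
r1 m[φ1→slip] = [8, 6]
r1 m[φ1→fog] = [6, 8]
r1 m[wind→φ0] = [1, 1]
r1 m[slip→φ0] = [1, 1]
r1 m[slip→φ1] = [1, 1]
r1 m[fog→φ1] = [1, 1]
r2 m[φ0→wind] = [7, 5]
r2 m[φ0→slip] = [7, 4]
r2 m[φ1→slip] = [8, 6]
r2 m[φ1→fog] = [6, 8]
r2 m[wind→φ0] = [1, 1]
r2 m[slip→φ0] = [8, 6]
r2 m[slip→φ1] = [7, 4]
r2 m[fog→φ1] = [1, 1]
r3 m[φ0→wind] = [56, 40]
r3 m[φ0→slip] = [7, 4]
r3 m[φ1→slip] = [8, 6]
r3 m[φ1→fog] = [42, 56]
r3 m[wind→φ0] = [1, 1]
r3 m[slip→φ0] = [8, 6]
r3 m[slip→φ1] = [7, 4]
r3 m[fog→φ1] = [1, 1]
r4 m[φ0→wind] = [56, 40]
r4 m[φ0→slip] = [7, 4]
r4 m[φ1→slip] = [8, 6]
r4 m[φ1→fog] = [42, 56]
r4 m[wind→φ0] = [1, 1]
r4 m[slip→φ0] = [8, 6]
r4 m[slip→φ1] = [7, 4]
r4 m[fog→φ1] = [1, 1]
fixed point reached at round 4
traceback from wind: (wind=0, slip=0, fog=1), score=56

assignment: (wind=0, slip=0, fog=1); score = 56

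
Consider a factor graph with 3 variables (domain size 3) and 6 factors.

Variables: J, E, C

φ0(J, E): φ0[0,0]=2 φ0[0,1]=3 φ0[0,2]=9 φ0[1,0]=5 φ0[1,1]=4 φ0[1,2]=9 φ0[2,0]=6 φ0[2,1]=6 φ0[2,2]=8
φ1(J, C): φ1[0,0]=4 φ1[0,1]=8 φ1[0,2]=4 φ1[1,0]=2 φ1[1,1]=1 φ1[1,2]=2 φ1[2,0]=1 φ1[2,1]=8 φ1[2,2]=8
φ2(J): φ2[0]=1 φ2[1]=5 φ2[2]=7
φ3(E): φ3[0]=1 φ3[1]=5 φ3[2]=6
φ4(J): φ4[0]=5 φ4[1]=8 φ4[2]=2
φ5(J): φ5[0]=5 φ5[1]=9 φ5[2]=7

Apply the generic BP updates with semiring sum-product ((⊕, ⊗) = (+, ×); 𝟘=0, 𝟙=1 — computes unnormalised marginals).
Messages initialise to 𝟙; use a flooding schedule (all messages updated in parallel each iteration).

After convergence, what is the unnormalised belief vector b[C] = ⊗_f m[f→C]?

init: all messages = 𝟙 over 3 values
r1 m[φ0→J] = [14, 18, 20]
r1 m[φ0→E] = [13, 13, 26]
r1 m[φ1→J] = [16, 5, 17]
r1 m[φ1→C] = [7, 17, 14]
r1 m[φ2→J] = [1, 5, 7]
r1 m[φ3→E] = [1, 5, 6]
r1 m[φ4→J] = [5, 8, 2]
r1 m[φ5→J] = [5, 9, 7]
r1 m[J→φ0] = [1, 1, 1]
r1 m[J→φ1] = [1, 1, 1]
r1 m[J→φ2] = [1, 1, 1]
r1 m[J→φ4] = [1, 1, 1]
r1 m[J→φ5] = [1, 1, 1]
r1 m[E→φ0] = [1, 1, 1]
r1 m[E→φ3] = [1, 1, 1]
r1 m[C→φ1] = [1, 1, 1]
r2 m[φ0→J] = [14, 18, 20]
r2 m[φ0→E] = [13, 13, 26]
r2 m[φ1→J] = [16, 5, 17]
r2 m[φ1→C] = [7, 17, 14]
r2 m[φ2→J] = [1, 5, 7]
r2 m[φ3→E] = [1, 5, 6]
r2 m[φ4→J] = [5, 8, 2]
r2 m[φ5→J] = [5, 9, 7]
r2 m[J→φ0] = [400, 1800, 1666]
r2 m[J→φ1] = [350, 6480, 1960]
r2 m[J→φ2] = [5600, 6480, 4760]
r2 m[J→φ4] = [1120, 4050, 16660]
r2 m[J→φ5] = [1120, 3600, 4760]
r2 m[E→φ0] = [1, 5, 6]
r2 m[E→φ3] = [13, 13, 26]
r2 m[C→φ1] = [1, 1, 1]
r3 m[φ0→J] = [71, 79, 84]
r3 m[φ0→E] = [19796, 18396, 33128]
r3 m[φ1→J] = [16, 5, 17]
r3 m[φ1→C] = [16320, 24960, 30040]
r3 m[φ2→J] = [1, 5, 7]
r3 m[φ3→E] = [1, 5, 6]
r3 m[φ4→J] = [5, 8, 2]
r3 m[φ5→J] = [5, 9, 7]
r3 m[J→φ0] = [400, 1800, 1666]
r3 m[J→φ1] = [350, 6480, 1960]
r3 m[J→φ2] = [5600, 6480, 4760]
r3 m[J→φ4] = [1120, 4050, 16660]
r3 m[J→φ5] = [1120, 3600, 4760]
r3 m[E→φ0] = [1, 5, 6]
r3 m[E→φ3] = [13, 13, 26]
r3 m[C→φ1] = [1, 1, 1]
r4 m[φ0→J] = [71, 79, 84]
r4 m[φ0→E] = [19796, 18396, 33128]
r4 m[φ1→J] = [16, 5, 17]
r4 m[φ1→C] = [16320, 24960, 30040]
r4 m[φ2→J] = [1, 5, 7]
r4 m[φ3→E] = [1, 5, 6]
r4 m[φ4→J] = [5, 8, 2]
r4 m[φ5→J] = [5, 9, 7]
r4 m[J→φ0] = [400, 1800, 1666]
r4 m[J→φ1] = [1775, 28440, 8232]
r4 m[J→φ2] = [28400, 28440, 19992]
r4 m[J→φ4] = [5680, 17775, 69972]
r4 m[J→φ5] = [5680, 15800, 19992]
r4 m[E→φ0] = [1, 5, 6]
r4 m[E→φ3] = [19796, 18396, 33128]
r4 m[C→φ1] = [1, 1, 1]
r5 m[φ0→J] = [71, 79, 84]
r5 m[φ0→E] = [19796, 18396, 33128]
r5 m[φ1→J] = [16, 5, 17]
r5 m[φ1→C] = [72212, 108496, 129836]
r5 m[φ2→J] = [1, 5, 7]
r5 m[φ3→E] = [1, 5, 6]
r5 m[φ4→J] = [5, 8, 2]
r5 m[φ5→J] = [5, 9, 7]
r5 m[J→φ0] = [400, 1800, 1666]
r5 m[J→φ1] = [1775, 28440, 8232]
r5 m[J→φ2] = [28400, 28440, 19992]
r5 m[J→φ4] = [5680, 17775, 69972]
r5 m[J→φ5] = [5680, 15800, 19992]
r5 m[E→φ0] = [1, 5, 6]
r5 m[E→φ3] = [19796, 18396, 33128]
r5 m[C→φ1] = [1, 1, 1]
r6 m[φ0→J] = [71, 79, 84]
r6 m[φ0→E] = [19796, 18396, 33128]
r6 m[φ1→J] = [16, 5, 17]
r6 m[φ1→C] = [72212, 108496, 129836]
r6 m[φ2→J] = [1, 5, 7]
r6 m[φ3→E] = [1, 5, 6]
r6 m[φ4→J] = [5, 8, 2]
r6 m[φ5→J] = [5, 9, 7]
r6 m[J→φ0] = [400, 1800, 1666]
r6 m[J→φ1] = [1775, 28440, 8232]
r6 m[J→φ2] = [28400, 28440, 19992]
r6 m[J→φ4] = [5680, 17775, 69972]
r6 m[J→φ5] = [5680, 15800, 19992]
r6 m[E→φ0] = [1, 5, 6]
r6 m[E→φ3] = [19796, 18396, 33128]
r6 m[C→φ1] = [1, 1, 1]
fixed point reached at round 6
b[C] = ⊗ incoming = [72212, 108496, 129836]

b[C] = [72212, 108496, 129836]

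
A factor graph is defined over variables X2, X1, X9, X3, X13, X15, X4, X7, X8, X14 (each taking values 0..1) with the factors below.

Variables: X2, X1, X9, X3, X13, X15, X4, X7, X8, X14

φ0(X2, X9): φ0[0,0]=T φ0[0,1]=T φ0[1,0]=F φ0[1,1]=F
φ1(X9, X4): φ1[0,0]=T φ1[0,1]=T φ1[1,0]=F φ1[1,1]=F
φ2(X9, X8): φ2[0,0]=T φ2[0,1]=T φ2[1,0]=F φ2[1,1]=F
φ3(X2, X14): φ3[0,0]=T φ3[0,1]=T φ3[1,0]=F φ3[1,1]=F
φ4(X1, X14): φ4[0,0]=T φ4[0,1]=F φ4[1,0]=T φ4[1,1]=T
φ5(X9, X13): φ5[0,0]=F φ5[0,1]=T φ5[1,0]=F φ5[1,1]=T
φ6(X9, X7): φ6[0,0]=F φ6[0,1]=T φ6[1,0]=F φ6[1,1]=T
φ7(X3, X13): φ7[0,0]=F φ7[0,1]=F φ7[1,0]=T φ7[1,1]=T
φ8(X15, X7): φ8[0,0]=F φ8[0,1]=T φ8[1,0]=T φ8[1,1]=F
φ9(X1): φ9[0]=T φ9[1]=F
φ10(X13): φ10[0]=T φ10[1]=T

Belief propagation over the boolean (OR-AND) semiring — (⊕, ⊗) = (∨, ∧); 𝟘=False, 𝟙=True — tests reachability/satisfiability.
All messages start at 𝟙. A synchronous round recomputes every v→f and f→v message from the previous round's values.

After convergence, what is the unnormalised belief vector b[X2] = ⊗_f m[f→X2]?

init: all messages = 𝟙 over 2 values
r1 m[φ0→X2] = [T, F]
r1 m[φ0→X9] = [T, T]
r1 m[φ1→X9] = [T, F]
r1 m[φ1→X4] = [T, T]
r1 m[φ2→X9] = [T, F]
r1 m[φ2→X8] = [T, T]
r1 m[φ3→X2] = [T, F]
r1 m[φ3→X14] = [T, T]
r1 m[φ4→X1] = [T, T]
r1 m[φ4→X14] = [T, T]
r1 m[φ5→X9] = [T, T]
r1 m[φ5→X13] = [F, T]
r1 m[φ6→X9] = [T, T]
r1 m[φ6→X7] = [F, T]
r1 m[φ7→X3] = [F, T]
r1 m[φ7→X13] = [T, T]
r1 m[φ8→X15] = [T, T]
r1 m[φ8→X7] = [T, T]
r1 m[φ9→X1] = [T, F]
r1 m[φ10→X13] = [T, T]
r1 m[X2→φ0] = [T, T]
r1 m[X2→φ3] = [T, T]
r1 m[X1→φ4] = [T, T]
r1 m[X1→φ9] = [T, T]
r1 m[X9→φ0] = [T, T]
r1 m[X9→φ1] = [T, T]
r1 m[X9→φ2] = [T, T]
r1 m[X9→φ5] = [T, T]
r1 m[X9→φ6] = [T, T]
r1 m[X3→φ7] = [T, T]
r1 m[X13→φ5] = [T, T]
r1 m[X13→φ7] = [T, T]
r1 m[X13→φ10] = [T, T]
r1 m[X15→φ8] = [T, T]
r1 m[X4→φ1] = [T, T]
r1 m[X7→φ6] = [T, T]
r1 m[X7→φ8] = [T, T]
r1 m[X8→φ2] = [T, T]
r1 m[X14→φ3] = [T, T]
r1 m[X14→φ4] = [T, T]
r2 m[φ0→X2] = [T, F]
r2 m[φ0→X9] = [T, T]
r2 m[φ1→X9] = [T, F]
r2 m[φ1→X4] = [T, T]
r2 m[φ2→X9] = [T, F]
r2 m[φ2→X8] = [T, T]
r2 m[φ3→X2] = [T, F]
r2 m[φ3→X14] = [T, T]
r2 m[φ4→X1] = [T, T]
r2 m[φ4→X14] = [T, T]
r2 m[φ5→X9] = [T, T]
r2 m[φ5→X13] = [F, T]
r2 m[φ6→X9] = [T, T]
r2 m[φ6→X7] = [F, T]
r2 m[φ7→X3] = [F, T]
r2 m[φ7→X13] = [T, T]
r2 m[φ8→X15] = [T, T]
r2 m[φ8→X7] = [T, T]
r2 m[φ9→X1] = [T, F]
r2 m[φ10→X13] = [T, T]
r2 m[X2→φ0] = [T, F]
r2 m[X2→φ3] = [T, F]
r2 m[X1→φ4] = [T, F]
r2 m[X1→φ9] = [T, T]
r2 m[X9→φ0] = [T, F]
r2 m[X9→φ1] = [T, F]
r2 m[X9→φ2] = [T, F]
r2 m[X9→φ5] = [T, F]
r2 m[X9→φ6] = [T, F]
r2 m[X3→φ7] = [T, T]
r2 m[X13→φ5] = [T, T]
r2 m[X13→φ7] = [F, T]
r2 m[X13→φ10] = [F, T]
r2 m[X15→φ8] = [T, T]
r2 m[X4→φ1] = [T, T]
r2 m[X7→φ6] = [T, T]
r2 m[X7→φ8] = [F, T]
r2 m[X8→φ2] = [T, T]
r2 m[X14→φ3] = [T, T]
r2 m[X14→φ4] = [T, T]
r3 m[φ0→X2] = [T, F]
r3 m[φ0→X9] = [T, T]
r3 m[φ1→X9] = [T, F]
r3 m[φ1→X4] = [T, T]
r3 m[φ2→X9] = [T, F]
r3 m[φ2→X8] = [T, T]
r3 m[φ3→X2] = [T, F]
r3 m[φ3→X14] = [T, T]
r3 m[φ4→X1] = [T, T]
r3 m[φ4→X14] = [T, F]
r3 m[φ5→X9] = [T, T]
r3 m[φ5→X13] = [F, T]
r3 m[φ6→X9] = [T, T]
r3 m[φ6→X7] = [F, T]
r3 m[φ7→X3] = [F, T]
r3 m[φ7→X13] = [T, T]
r3 m[φ8→X15] = [T, F]
r3 m[φ8→X7] = [T, T]
r3 m[φ9→X1] = [T, F]
r3 m[φ10→X13] = [T, T]
r3 m[X2→φ0] = [T, F]
r3 m[X2→φ3] = [T, F]
r3 m[X1→φ4] = [T, F]
r3 m[X1→φ9] = [T, T]
r3 m[X9→φ0] = [T, F]
r3 m[X9→φ1] = [T, F]
r3 m[X9→φ2] = [T, F]
r3 m[X9→φ5] = [T, F]
r3 m[X9→φ6] = [T, F]
r3 m[X3→φ7] = [T, T]
r3 m[X13→φ5] = [T, T]
r3 m[X13→φ7] = [F, T]
r3 m[X13→φ10] = [F, T]
r3 m[X15→φ8] = [T, T]
r3 m[X4→φ1] = [T, T]
r3 m[X7→φ6] = [T, T]
r3 m[X7→φ8] = [F, T]
r3 m[X8→φ2] = [T, T]
r3 m[X14→φ3] = [T, T]
r3 m[X14→φ4] = [T, T]
r4 m[φ0→X2] = [T, F]
r4 m[φ0→X9] = [T, T]
r4 m[φ1→X9] = [T, F]
r4 m[φ1→X4] = [T, T]
r4 m[φ2→X9] = [T, F]
r4 m[φ2→X8] = [T, T]
r4 m[φ3→X2] = [T, F]
r4 m[φ3→X14] = [T, T]
r4 m[φ4→X1] = [T, T]
r4 m[φ4→X14] = [T, F]
r4 m[φ5→X9] = [T, T]
r4 m[φ5→X13] = [F, T]
r4 m[φ6→X9] = [T, T]
r4 m[φ6→X7] = [F, T]
r4 m[φ7→X3] = [F, T]
r4 m[φ7→X13] = [T, T]
r4 m[φ8→X15] = [T, F]
r4 m[φ8→X7] = [T, T]
r4 m[φ9→X1] = [T, F]
r4 m[φ10→X13] = [T, T]
r4 m[X2→φ0] = [T, F]
r4 m[X2→φ3] = [T, F]
r4 m[X1→φ4] = [T, F]
r4 m[X1→φ9] = [T, T]
r4 m[X9→φ0] = [T, F]
r4 m[X9→φ1] = [T, F]
r4 m[X9→φ2] = [T, F]
r4 m[X9→φ5] = [T, F]
r4 m[X9→φ6] = [T, F]
r4 m[X3→φ7] = [T, T]
r4 m[X13→φ5] = [T, T]
r4 m[X13→φ7] = [F, T]
r4 m[X13→φ10] = [F, T]
r4 m[X15→φ8] = [T, T]
r4 m[X4→φ1] = [T, T]
r4 m[X7→φ6] = [T, T]
r4 m[X7→φ8] = [F, T]
r4 m[X8→φ2] = [T, T]
r4 m[X14→φ3] = [T, F]
r4 m[X14→φ4] = [T, T]
r5 m[φ0→X2] = [T, F]
r5 m[φ0→X9] = [T, T]
r5 m[φ1→X9] = [T, F]
r5 m[φ1→X4] = [T, T]
r5 m[φ2→X9] = [T, F]
r5 m[φ2→X8] = [T, T]
r5 m[φ3→X2] = [T, F]
r5 m[φ3→X14] = [T, T]
r5 m[φ4→X1] = [T, T]
r5 m[φ4→X14] = [T, F]
r5 m[φ5→X9] = [T, T]
r5 m[φ5→X13] = [F, T]
r5 m[φ6→X9] = [T, T]
r5 m[φ6→X7] = [F, T]
r5 m[φ7→X3] = [F, T]
r5 m[φ7→X13] = [T, T]
r5 m[φ8→X15] = [T, F]
r5 m[φ8→X7] = [T, T]
r5 m[φ9→X1] = [T, F]
r5 m[φ10→X13] = [T, T]
r5 m[X2→φ0] = [T, F]
r5 m[X2→φ3] = [T, F]
r5 m[X1→φ4] = [T, F]
r5 m[X1→φ9] = [T, T]
r5 m[X9→φ0] = [T, F]
r5 m[X9→φ1] = [T, F]
r5 m[X9→φ2] = [T, F]
r5 m[X9→φ5] = [T, F]
r5 m[X9→φ6] = [T, F]
r5 m[X3→φ7] = [T, T]
r5 m[X13→φ5] = [T, T]
r5 m[X13→φ7] = [F, T]
r5 m[X13→φ10] = [F, T]
r5 m[X15→φ8] = [T, T]
r5 m[X4→φ1] = [T, T]
r5 m[X7→φ6] = [T, T]
r5 m[X7→φ8] = [F, T]
r5 m[X8→φ2] = [T, T]
r5 m[X14→φ3] = [T, F]
r5 m[X14→φ4] = [T, T]
fixed point reached at round 5
b[X2] = ⊗ incoming = [T, F]

b[X2] = [T, F]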